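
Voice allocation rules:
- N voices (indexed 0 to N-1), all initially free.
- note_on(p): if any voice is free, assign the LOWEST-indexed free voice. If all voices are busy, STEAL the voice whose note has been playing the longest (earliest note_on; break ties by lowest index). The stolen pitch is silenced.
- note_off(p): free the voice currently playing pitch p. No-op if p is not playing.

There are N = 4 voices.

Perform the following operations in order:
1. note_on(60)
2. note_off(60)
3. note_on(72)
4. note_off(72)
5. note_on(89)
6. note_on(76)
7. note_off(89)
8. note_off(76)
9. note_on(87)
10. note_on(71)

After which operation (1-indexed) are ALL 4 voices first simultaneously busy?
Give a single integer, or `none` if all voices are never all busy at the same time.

Answer: none

Derivation:
Op 1: note_on(60): voice 0 is free -> assigned | voices=[60 - - -]
Op 2: note_off(60): free voice 0 | voices=[- - - -]
Op 3: note_on(72): voice 0 is free -> assigned | voices=[72 - - -]
Op 4: note_off(72): free voice 0 | voices=[- - - -]
Op 5: note_on(89): voice 0 is free -> assigned | voices=[89 - - -]
Op 6: note_on(76): voice 1 is free -> assigned | voices=[89 76 - -]
Op 7: note_off(89): free voice 0 | voices=[- 76 - -]
Op 8: note_off(76): free voice 1 | voices=[- - - -]
Op 9: note_on(87): voice 0 is free -> assigned | voices=[87 - - -]
Op 10: note_on(71): voice 1 is free -> assigned | voices=[87 71 - -]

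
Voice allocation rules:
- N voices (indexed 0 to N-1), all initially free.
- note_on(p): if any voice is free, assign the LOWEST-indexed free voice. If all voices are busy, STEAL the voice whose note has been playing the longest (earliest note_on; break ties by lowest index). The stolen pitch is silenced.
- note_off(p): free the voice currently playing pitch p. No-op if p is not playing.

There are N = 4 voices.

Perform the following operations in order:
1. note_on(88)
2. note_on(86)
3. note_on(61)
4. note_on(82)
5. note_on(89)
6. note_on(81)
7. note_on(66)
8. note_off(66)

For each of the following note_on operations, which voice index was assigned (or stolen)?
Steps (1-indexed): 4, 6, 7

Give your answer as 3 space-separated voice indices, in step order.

Op 1: note_on(88): voice 0 is free -> assigned | voices=[88 - - -]
Op 2: note_on(86): voice 1 is free -> assigned | voices=[88 86 - -]
Op 3: note_on(61): voice 2 is free -> assigned | voices=[88 86 61 -]
Op 4: note_on(82): voice 3 is free -> assigned | voices=[88 86 61 82]
Op 5: note_on(89): all voices busy, STEAL voice 0 (pitch 88, oldest) -> assign | voices=[89 86 61 82]
Op 6: note_on(81): all voices busy, STEAL voice 1 (pitch 86, oldest) -> assign | voices=[89 81 61 82]
Op 7: note_on(66): all voices busy, STEAL voice 2 (pitch 61, oldest) -> assign | voices=[89 81 66 82]
Op 8: note_off(66): free voice 2 | voices=[89 81 - 82]

Answer: 3 1 2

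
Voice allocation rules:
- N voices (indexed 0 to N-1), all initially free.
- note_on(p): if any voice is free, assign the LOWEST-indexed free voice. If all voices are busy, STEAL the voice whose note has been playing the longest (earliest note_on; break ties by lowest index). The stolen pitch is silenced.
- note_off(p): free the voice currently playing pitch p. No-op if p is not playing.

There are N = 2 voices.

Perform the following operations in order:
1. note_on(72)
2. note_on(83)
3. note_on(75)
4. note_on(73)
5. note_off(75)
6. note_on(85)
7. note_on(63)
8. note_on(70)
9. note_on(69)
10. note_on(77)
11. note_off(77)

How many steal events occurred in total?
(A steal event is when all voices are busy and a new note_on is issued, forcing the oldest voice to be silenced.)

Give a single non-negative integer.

Op 1: note_on(72): voice 0 is free -> assigned | voices=[72 -]
Op 2: note_on(83): voice 1 is free -> assigned | voices=[72 83]
Op 3: note_on(75): all voices busy, STEAL voice 0 (pitch 72, oldest) -> assign | voices=[75 83]
Op 4: note_on(73): all voices busy, STEAL voice 1 (pitch 83, oldest) -> assign | voices=[75 73]
Op 5: note_off(75): free voice 0 | voices=[- 73]
Op 6: note_on(85): voice 0 is free -> assigned | voices=[85 73]
Op 7: note_on(63): all voices busy, STEAL voice 1 (pitch 73, oldest) -> assign | voices=[85 63]
Op 8: note_on(70): all voices busy, STEAL voice 0 (pitch 85, oldest) -> assign | voices=[70 63]
Op 9: note_on(69): all voices busy, STEAL voice 1 (pitch 63, oldest) -> assign | voices=[70 69]
Op 10: note_on(77): all voices busy, STEAL voice 0 (pitch 70, oldest) -> assign | voices=[77 69]
Op 11: note_off(77): free voice 0 | voices=[- 69]

Answer: 6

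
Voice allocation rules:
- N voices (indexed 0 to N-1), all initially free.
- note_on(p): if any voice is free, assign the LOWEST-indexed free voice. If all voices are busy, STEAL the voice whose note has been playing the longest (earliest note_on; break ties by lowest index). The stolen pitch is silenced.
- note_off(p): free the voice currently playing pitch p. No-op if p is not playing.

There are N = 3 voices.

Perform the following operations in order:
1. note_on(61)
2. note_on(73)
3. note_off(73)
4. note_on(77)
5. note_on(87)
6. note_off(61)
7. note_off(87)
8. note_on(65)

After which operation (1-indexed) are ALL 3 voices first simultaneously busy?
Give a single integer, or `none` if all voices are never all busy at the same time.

Answer: 5

Derivation:
Op 1: note_on(61): voice 0 is free -> assigned | voices=[61 - -]
Op 2: note_on(73): voice 1 is free -> assigned | voices=[61 73 -]
Op 3: note_off(73): free voice 1 | voices=[61 - -]
Op 4: note_on(77): voice 1 is free -> assigned | voices=[61 77 -]
Op 5: note_on(87): voice 2 is free -> assigned | voices=[61 77 87]
Op 6: note_off(61): free voice 0 | voices=[- 77 87]
Op 7: note_off(87): free voice 2 | voices=[- 77 -]
Op 8: note_on(65): voice 0 is free -> assigned | voices=[65 77 -]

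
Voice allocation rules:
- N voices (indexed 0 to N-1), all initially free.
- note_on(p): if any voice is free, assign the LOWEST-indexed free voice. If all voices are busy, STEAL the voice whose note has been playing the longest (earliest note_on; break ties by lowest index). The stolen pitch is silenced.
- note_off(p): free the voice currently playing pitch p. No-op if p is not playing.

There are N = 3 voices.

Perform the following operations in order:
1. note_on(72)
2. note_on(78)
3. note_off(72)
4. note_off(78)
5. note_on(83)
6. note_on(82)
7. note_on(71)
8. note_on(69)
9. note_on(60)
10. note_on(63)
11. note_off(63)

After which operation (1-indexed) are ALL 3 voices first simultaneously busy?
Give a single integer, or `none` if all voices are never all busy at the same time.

Answer: 7

Derivation:
Op 1: note_on(72): voice 0 is free -> assigned | voices=[72 - -]
Op 2: note_on(78): voice 1 is free -> assigned | voices=[72 78 -]
Op 3: note_off(72): free voice 0 | voices=[- 78 -]
Op 4: note_off(78): free voice 1 | voices=[- - -]
Op 5: note_on(83): voice 0 is free -> assigned | voices=[83 - -]
Op 6: note_on(82): voice 1 is free -> assigned | voices=[83 82 -]
Op 7: note_on(71): voice 2 is free -> assigned | voices=[83 82 71]
Op 8: note_on(69): all voices busy, STEAL voice 0 (pitch 83, oldest) -> assign | voices=[69 82 71]
Op 9: note_on(60): all voices busy, STEAL voice 1 (pitch 82, oldest) -> assign | voices=[69 60 71]
Op 10: note_on(63): all voices busy, STEAL voice 2 (pitch 71, oldest) -> assign | voices=[69 60 63]
Op 11: note_off(63): free voice 2 | voices=[69 60 -]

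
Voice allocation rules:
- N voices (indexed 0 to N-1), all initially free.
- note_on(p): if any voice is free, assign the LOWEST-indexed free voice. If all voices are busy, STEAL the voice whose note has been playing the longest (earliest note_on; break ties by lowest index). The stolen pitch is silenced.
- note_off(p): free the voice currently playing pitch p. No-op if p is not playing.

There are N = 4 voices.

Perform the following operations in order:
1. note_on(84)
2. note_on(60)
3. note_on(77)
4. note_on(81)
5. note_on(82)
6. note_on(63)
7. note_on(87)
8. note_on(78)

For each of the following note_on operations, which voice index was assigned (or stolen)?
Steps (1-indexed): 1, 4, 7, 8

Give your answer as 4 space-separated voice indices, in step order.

Op 1: note_on(84): voice 0 is free -> assigned | voices=[84 - - -]
Op 2: note_on(60): voice 1 is free -> assigned | voices=[84 60 - -]
Op 3: note_on(77): voice 2 is free -> assigned | voices=[84 60 77 -]
Op 4: note_on(81): voice 3 is free -> assigned | voices=[84 60 77 81]
Op 5: note_on(82): all voices busy, STEAL voice 0 (pitch 84, oldest) -> assign | voices=[82 60 77 81]
Op 6: note_on(63): all voices busy, STEAL voice 1 (pitch 60, oldest) -> assign | voices=[82 63 77 81]
Op 7: note_on(87): all voices busy, STEAL voice 2 (pitch 77, oldest) -> assign | voices=[82 63 87 81]
Op 8: note_on(78): all voices busy, STEAL voice 3 (pitch 81, oldest) -> assign | voices=[82 63 87 78]

Answer: 0 3 2 3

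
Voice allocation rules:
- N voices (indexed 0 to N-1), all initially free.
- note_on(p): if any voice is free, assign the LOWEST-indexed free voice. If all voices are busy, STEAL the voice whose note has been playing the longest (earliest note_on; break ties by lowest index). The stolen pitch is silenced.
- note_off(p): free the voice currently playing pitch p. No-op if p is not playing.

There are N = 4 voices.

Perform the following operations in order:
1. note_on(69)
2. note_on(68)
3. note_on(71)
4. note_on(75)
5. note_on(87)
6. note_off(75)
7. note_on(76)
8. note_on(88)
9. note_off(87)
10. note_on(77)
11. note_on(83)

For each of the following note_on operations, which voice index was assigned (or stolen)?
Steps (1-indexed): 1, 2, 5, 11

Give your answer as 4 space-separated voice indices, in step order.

Answer: 0 1 0 2

Derivation:
Op 1: note_on(69): voice 0 is free -> assigned | voices=[69 - - -]
Op 2: note_on(68): voice 1 is free -> assigned | voices=[69 68 - -]
Op 3: note_on(71): voice 2 is free -> assigned | voices=[69 68 71 -]
Op 4: note_on(75): voice 3 is free -> assigned | voices=[69 68 71 75]
Op 5: note_on(87): all voices busy, STEAL voice 0 (pitch 69, oldest) -> assign | voices=[87 68 71 75]
Op 6: note_off(75): free voice 3 | voices=[87 68 71 -]
Op 7: note_on(76): voice 3 is free -> assigned | voices=[87 68 71 76]
Op 8: note_on(88): all voices busy, STEAL voice 1 (pitch 68, oldest) -> assign | voices=[87 88 71 76]
Op 9: note_off(87): free voice 0 | voices=[- 88 71 76]
Op 10: note_on(77): voice 0 is free -> assigned | voices=[77 88 71 76]
Op 11: note_on(83): all voices busy, STEAL voice 2 (pitch 71, oldest) -> assign | voices=[77 88 83 76]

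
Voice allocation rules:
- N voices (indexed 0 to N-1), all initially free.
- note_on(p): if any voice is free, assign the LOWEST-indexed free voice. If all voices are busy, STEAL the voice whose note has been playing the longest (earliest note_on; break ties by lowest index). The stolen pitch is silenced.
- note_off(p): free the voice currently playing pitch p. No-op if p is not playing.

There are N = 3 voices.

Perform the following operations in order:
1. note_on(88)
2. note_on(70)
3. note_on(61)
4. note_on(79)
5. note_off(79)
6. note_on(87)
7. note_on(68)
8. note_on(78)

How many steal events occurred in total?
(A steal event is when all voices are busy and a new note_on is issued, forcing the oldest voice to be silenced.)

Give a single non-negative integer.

Op 1: note_on(88): voice 0 is free -> assigned | voices=[88 - -]
Op 2: note_on(70): voice 1 is free -> assigned | voices=[88 70 -]
Op 3: note_on(61): voice 2 is free -> assigned | voices=[88 70 61]
Op 4: note_on(79): all voices busy, STEAL voice 0 (pitch 88, oldest) -> assign | voices=[79 70 61]
Op 5: note_off(79): free voice 0 | voices=[- 70 61]
Op 6: note_on(87): voice 0 is free -> assigned | voices=[87 70 61]
Op 7: note_on(68): all voices busy, STEAL voice 1 (pitch 70, oldest) -> assign | voices=[87 68 61]
Op 8: note_on(78): all voices busy, STEAL voice 2 (pitch 61, oldest) -> assign | voices=[87 68 78]

Answer: 3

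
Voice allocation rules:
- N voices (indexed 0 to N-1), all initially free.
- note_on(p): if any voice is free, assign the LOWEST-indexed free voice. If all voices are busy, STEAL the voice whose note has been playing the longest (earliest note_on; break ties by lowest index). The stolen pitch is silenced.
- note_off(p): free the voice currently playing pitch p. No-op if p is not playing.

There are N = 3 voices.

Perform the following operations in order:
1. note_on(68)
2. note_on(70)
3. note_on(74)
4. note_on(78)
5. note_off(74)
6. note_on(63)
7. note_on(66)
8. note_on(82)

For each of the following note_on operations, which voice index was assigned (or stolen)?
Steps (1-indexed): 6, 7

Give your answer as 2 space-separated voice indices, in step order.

Op 1: note_on(68): voice 0 is free -> assigned | voices=[68 - -]
Op 2: note_on(70): voice 1 is free -> assigned | voices=[68 70 -]
Op 3: note_on(74): voice 2 is free -> assigned | voices=[68 70 74]
Op 4: note_on(78): all voices busy, STEAL voice 0 (pitch 68, oldest) -> assign | voices=[78 70 74]
Op 5: note_off(74): free voice 2 | voices=[78 70 -]
Op 6: note_on(63): voice 2 is free -> assigned | voices=[78 70 63]
Op 7: note_on(66): all voices busy, STEAL voice 1 (pitch 70, oldest) -> assign | voices=[78 66 63]
Op 8: note_on(82): all voices busy, STEAL voice 0 (pitch 78, oldest) -> assign | voices=[82 66 63]

Answer: 2 1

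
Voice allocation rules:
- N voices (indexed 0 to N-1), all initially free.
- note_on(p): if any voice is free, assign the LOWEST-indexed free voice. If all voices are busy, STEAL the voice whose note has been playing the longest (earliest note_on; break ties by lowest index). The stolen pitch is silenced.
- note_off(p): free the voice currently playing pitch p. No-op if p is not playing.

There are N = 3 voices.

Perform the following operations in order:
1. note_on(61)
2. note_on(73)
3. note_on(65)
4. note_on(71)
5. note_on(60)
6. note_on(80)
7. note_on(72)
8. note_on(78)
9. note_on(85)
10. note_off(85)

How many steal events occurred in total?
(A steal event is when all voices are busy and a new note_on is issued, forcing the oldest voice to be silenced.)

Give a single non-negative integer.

Op 1: note_on(61): voice 0 is free -> assigned | voices=[61 - -]
Op 2: note_on(73): voice 1 is free -> assigned | voices=[61 73 -]
Op 3: note_on(65): voice 2 is free -> assigned | voices=[61 73 65]
Op 4: note_on(71): all voices busy, STEAL voice 0 (pitch 61, oldest) -> assign | voices=[71 73 65]
Op 5: note_on(60): all voices busy, STEAL voice 1 (pitch 73, oldest) -> assign | voices=[71 60 65]
Op 6: note_on(80): all voices busy, STEAL voice 2 (pitch 65, oldest) -> assign | voices=[71 60 80]
Op 7: note_on(72): all voices busy, STEAL voice 0 (pitch 71, oldest) -> assign | voices=[72 60 80]
Op 8: note_on(78): all voices busy, STEAL voice 1 (pitch 60, oldest) -> assign | voices=[72 78 80]
Op 9: note_on(85): all voices busy, STEAL voice 2 (pitch 80, oldest) -> assign | voices=[72 78 85]
Op 10: note_off(85): free voice 2 | voices=[72 78 -]

Answer: 6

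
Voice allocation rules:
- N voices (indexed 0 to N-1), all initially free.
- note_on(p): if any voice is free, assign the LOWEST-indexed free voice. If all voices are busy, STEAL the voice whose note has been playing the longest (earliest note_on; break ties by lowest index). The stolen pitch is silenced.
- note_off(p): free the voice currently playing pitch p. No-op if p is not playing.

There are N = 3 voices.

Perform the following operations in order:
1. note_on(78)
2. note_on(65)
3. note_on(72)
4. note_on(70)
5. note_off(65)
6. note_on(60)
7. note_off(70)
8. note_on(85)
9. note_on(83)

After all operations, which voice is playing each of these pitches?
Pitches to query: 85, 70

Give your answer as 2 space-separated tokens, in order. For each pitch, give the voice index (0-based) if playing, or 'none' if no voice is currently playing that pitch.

Op 1: note_on(78): voice 0 is free -> assigned | voices=[78 - -]
Op 2: note_on(65): voice 1 is free -> assigned | voices=[78 65 -]
Op 3: note_on(72): voice 2 is free -> assigned | voices=[78 65 72]
Op 4: note_on(70): all voices busy, STEAL voice 0 (pitch 78, oldest) -> assign | voices=[70 65 72]
Op 5: note_off(65): free voice 1 | voices=[70 - 72]
Op 6: note_on(60): voice 1 is free -> assigned | voices=[70 60 72]
Op 7: note_off(70): free voice 0 | voices=[- 60 72]
Op 8: note_on(85): voice 0 is free -> assigned | voices=[85 60 72]
Op 9: note_on(83): all voices busy, STEAL voice 2 (pitch 72, oldest) -> assign | voices=[85 60 83]

Answer: 0 none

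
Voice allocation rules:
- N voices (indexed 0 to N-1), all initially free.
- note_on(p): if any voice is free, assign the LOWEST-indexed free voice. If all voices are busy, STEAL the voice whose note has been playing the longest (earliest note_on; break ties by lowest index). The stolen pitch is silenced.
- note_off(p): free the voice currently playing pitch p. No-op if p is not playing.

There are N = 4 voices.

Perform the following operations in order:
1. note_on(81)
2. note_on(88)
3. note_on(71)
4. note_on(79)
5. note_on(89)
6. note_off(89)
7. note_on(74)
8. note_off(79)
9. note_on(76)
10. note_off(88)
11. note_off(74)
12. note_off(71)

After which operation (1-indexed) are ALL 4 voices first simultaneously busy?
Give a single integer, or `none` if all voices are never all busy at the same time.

Op 1: note_on(81): voice 0 is free -> assigned | voices=[81 - - -]
Op 2: note_on(88): voice 1 is free -> assigned | voices=[81 88 - -]
Op 3: note_on(71): voice 2 is free -> assigned | voices=[81 88 71 -]
Op 4: note_on(79): voice 3 is free -> assigned | voices=[81 88 71 79]
Op 5: note_on(89): all voices busy, STEAL voice 0 (pitch 81, oldest) -> assign | voices=[89 88 71 79]
Op 6: note_off(89): free voice 0 | voices=[- 88 71 79]
Op 7: note_on(74): voice 0 is free -> assigned | voices=[74 88 71 79]
Op 8: note_off(79): free voice 3 | voices=[74 88 71 -]
Op 9: note_on(76): voice 3 is free -> assigned | voices=[74 88 71 76]
Op 10: note_off(88): free voice 1 | voices=[74 - 71 76]
Op 11: note_off(74): free voice 0 | voices=[- - 71 76]
Op 12: note_off(71): free voice 2 | voices=[- - - 76]

Answer: 4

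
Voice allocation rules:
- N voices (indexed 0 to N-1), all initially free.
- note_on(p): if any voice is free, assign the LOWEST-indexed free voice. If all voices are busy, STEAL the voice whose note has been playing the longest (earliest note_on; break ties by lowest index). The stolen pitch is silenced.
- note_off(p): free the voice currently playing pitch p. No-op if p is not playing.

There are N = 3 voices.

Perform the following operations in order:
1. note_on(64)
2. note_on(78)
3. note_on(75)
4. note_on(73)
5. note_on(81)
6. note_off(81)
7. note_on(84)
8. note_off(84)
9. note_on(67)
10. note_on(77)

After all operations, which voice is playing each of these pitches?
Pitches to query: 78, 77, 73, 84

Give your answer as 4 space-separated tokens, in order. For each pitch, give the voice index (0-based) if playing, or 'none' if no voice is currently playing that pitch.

Answer: none 2 0 none

Derivation:
Op 1: note_on(64): voice 0 is free -> assigned | voices=[64 - -]
Op 2: note_on(78): voice 1 is free -> assigned | voices=[64 78 -]
Op 3: note_on(75): voice 2 is free -> assigned | voices=[64 78 75]
Op 4: note_on(73): all voices busy, STEAL voice 0 (pitch 64, oldest) -> assign | voices=[73 78 75]
Op 5: note_on(81): all voices busy, STEAL voice 1 (pitch 78, oldest) -> assign | voices=[73 81 75]
Op 6: note_off(81): free voice 1 | voices=[73 - 75]
Op 7: note_on(84): voice 1 is free -> assigned | voices=[73 84 75]
Op 8: note_off(84): free voice 1 | voices=[73 - 75]
Op 9: note_on(67): voice 1 is free -> assigned | voices=[73 67 75]
Op 10: note_on(77): all voices busy, STEAL voice 2 (pitch 75, oldest) -> assign | voices=[73 67 77]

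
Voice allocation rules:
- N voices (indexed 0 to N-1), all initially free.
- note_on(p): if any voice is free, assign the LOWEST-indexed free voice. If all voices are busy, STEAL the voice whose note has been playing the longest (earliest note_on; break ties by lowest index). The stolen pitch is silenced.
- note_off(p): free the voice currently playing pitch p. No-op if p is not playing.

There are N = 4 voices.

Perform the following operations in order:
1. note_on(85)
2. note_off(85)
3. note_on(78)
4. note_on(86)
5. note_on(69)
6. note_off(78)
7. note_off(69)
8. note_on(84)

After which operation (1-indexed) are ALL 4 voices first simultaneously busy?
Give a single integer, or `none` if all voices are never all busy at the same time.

Op 1: note_on(85): voice 0 is free -> assigned | voices=[85 - - -]
Op 2: note_off(85): free voice 0 | voices=[- - - -]
Op 3: note_on(78): voice 0 is free -> assigned | voices=[78 - - -]
Op 4: note_on(86): voice 1 is free -> assigned | voices=[78 86 - -]
Op 5: note_on(69): voice 2 is free -> assigned | voices=[78 86 69 -]
Op 6: note_off(78): free voice 0 | voices=[- 86 69 -]
Op 7: note_off(69): free voice 2 | voices=[- 86 - -]
Op 8: note_on(84): voice 0 is free -> assigned | voices=[84 86 - -]

Answer: none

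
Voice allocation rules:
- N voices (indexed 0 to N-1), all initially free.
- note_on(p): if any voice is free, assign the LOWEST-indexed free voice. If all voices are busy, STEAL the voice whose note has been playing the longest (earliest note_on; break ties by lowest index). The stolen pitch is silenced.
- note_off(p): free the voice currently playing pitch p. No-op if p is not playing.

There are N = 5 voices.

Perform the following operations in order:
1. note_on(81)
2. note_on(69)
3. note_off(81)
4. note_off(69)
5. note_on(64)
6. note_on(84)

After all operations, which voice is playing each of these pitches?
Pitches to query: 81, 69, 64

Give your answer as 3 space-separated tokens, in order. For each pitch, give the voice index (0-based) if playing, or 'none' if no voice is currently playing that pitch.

Answer: none none 0

Derivation:
Op 1: note_on(81): voice 0 is free -> assigned | voices=[81 - - - -]
Op 2: note_on(69): voice 1 is free -> assigned | voices=[81 69 - - -]
Op 3: note_off(81): free voice 0 | voices=[- 69 - - -]
Op 4: note_off(69): free voice 1 | voices=[- - - - -]
Op 5: note_on(64): voice 0 is free -> assigned | voices=[64 - - - -]
Op 6: note_on(84): voice 1 is free -> assigned | voices=[64 84 - - -]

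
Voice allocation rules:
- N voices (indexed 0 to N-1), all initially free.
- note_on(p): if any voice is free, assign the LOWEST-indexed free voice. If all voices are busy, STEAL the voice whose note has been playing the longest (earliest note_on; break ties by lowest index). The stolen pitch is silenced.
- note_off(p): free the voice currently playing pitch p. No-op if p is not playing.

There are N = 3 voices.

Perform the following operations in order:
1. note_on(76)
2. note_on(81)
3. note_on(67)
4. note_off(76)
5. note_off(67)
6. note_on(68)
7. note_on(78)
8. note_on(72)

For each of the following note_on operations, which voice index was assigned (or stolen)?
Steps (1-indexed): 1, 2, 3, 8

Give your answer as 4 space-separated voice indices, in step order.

Op 1: note_on(76): voice 0 is free -> assigned | voices=[76 - -]
Op 2: note_on(81): voice 1 is free -> assigned | voices=[76 81 -]
Op 3: note_on(67): voice 2 is free -> assigned | voices=[76 81 67]
Op 4: note_off(76): free voice 0 | voices=[- 81 67]
Op 5: note_off(67): free voice 2 | voices=[- 81 -]
Op 6: note_on(68): voice 0 is free -> assigned | voices=[68 81 -]
Op 7: note_on(78): voice 2 is free -> assigned | voices=[68 81 78]
Op 8: note_on(72): all voices busy, STEAL voice 1 (pitch 81, oldest) -> assign | voices=[68 72 78]

Answer: 0 1 2 1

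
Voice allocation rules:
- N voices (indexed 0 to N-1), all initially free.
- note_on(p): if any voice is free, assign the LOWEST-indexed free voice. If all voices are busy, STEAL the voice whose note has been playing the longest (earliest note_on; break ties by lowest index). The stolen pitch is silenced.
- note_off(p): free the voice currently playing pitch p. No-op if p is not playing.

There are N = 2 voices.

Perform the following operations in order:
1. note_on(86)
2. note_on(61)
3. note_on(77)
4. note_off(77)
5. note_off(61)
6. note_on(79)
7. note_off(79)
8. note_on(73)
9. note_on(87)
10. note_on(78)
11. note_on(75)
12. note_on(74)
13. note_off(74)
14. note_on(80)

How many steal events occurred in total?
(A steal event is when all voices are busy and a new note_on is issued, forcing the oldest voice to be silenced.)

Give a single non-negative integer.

Answer: 4

Derivation:
Op 1: note_on(86): voice 0 is free -> assigned | voices=[86 -]
Op 2: note_on(61): voice 1 is free -> assigned | voices=[86 61]
Op 3: note_on(77): all voices busy, STEAL voice 0 (pitch 86, oldest) -> assign | voices=[77 61]
Op 4: note_off(77): free voice 0 | voices=[- 61]
Op 5: note_off(61): free voice 1 | voices=[- -]
Op 6: note_on(79): voice 0 is free -> assigned | voices=[79 -]
Op 7: note_off(79): free voice 0 | voices=[- -]
Op 8: note_on(73): voice 0 is free -> assigned | voices=[73 -]
Op 9: note_on(87): voice 1 is free -> assigned | voices=[73 87]
Op 10: note_on(78): all voices busy, STEAL voice 0 (pitch 73, oldest) -> assign | voices=[78 87]
Op 11: note_on(75): all voices busy, STEAL voice 1 (pitch 87, oldest) -> assign | voices=[78 75]
Op 12: note_on(74): all voices busy, STEAL voice 0 (pitch 78, oldest) -> assign | voices=[74 75]
Op 13: note_off(74): free voice 0 | voices=[- 75]
Op 14: note_on(80): voice 0 is free -> assigned | voices=[80 75]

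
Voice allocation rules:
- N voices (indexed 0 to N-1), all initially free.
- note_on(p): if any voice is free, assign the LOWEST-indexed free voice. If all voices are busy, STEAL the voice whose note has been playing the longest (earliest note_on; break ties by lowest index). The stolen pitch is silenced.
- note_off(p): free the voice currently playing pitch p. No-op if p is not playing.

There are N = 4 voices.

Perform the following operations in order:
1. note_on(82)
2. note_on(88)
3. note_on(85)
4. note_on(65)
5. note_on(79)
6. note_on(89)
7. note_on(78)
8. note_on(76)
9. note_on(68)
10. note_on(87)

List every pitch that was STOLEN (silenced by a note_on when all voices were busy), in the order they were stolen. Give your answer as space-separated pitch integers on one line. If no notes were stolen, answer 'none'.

Answer: 82 88 85 65 79 89

Derivation:
Op 1: note_on(82): voice 0 is free -> assigned | voices=[82 - - -]
Op 2: note_on(88): voice 1 is free -> assigned | voices=[82 88 - -]
Op 3: note_on(85): voice 2 is free -> assigned | voices=[82 88 85 -]
Op 4: note_on(65): voice 3 is free -> assigned | voices=[82 88 85 65]
Op 5: note_on(79): all voices busy, STEAL voice 0 (pitch 82, oldest) -> assign | voices=[79 88 85 65]
Op 6: note_on(89): all voices busy, STEAL voice 1 (pitch 88, oldest) -> assign | voices=[79 89 85 65]
Op 7: note_on(78): all voices busy, STEAL voice 2 (pitch 85, oldest) -> assign | voices=[79 89 78 65]
Op 8: note_on(76): all voices busy, STEAL voice 3 (pitch 65, oldest) -> assign | voices=[79 89 78 76]
Op 9: note_on(68): all voices busy, STEAL voice 0 (pitch 79, oldest) -> assign | voices=[68 89 78 76]
Op 10: note_on(87): all voices busy, STEAL voice 1 (pitch 89, oldest) -> assign | voices=[68 87 78 76]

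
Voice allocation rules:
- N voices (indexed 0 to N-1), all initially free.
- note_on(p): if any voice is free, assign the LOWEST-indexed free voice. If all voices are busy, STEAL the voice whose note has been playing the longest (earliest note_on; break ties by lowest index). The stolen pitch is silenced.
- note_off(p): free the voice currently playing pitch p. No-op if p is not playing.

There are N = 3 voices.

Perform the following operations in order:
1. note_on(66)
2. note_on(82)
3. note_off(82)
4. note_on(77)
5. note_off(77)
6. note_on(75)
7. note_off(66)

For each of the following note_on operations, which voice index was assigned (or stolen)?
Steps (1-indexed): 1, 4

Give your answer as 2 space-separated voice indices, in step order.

Answer: 0 1

Derivation:
Op 1: note_on(66): voice 0 is free -> assigned | voices=[66 - -]
Op 2: note_on(82): voice 1 is free -> assigned | voices=[66 82 -]
Op 3: note_off(82): free voice 1 | voices=[66 - -]
Op 4: note_on(77): voice 1 is free -> assigned | voices=[66 77 -]
Op 5: note_off(77): free voice 1 | voices=[66 - -]
Op 6: note_on(75): voice 1 is free -> assigned | voices=[66 75 -]
Op 7: note_off(66): free voice 0 | voices=[- 75 -]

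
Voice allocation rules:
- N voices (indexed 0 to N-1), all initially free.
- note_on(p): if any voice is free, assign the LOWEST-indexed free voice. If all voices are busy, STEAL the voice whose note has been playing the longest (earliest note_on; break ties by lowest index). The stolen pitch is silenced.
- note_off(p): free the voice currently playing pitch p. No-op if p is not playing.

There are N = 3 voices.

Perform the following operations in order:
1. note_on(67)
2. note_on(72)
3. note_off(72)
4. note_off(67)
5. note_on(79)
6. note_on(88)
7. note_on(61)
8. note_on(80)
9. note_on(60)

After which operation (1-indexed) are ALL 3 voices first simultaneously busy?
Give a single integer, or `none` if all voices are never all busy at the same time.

Answer: 7

Derivation:
Op 1: note_on(67): voice 0 is free -> assigned | voices=[67 - -]
Op 2: note_on(72): voice 1 is free -> assigned | voices=[67 72 -]
Op 3: note_off(72): free voice 1 | voices=[67 - -]
Op 4: note_off(67): free voice 0 | voices=[- - -]
Op 5: note_on(79): voice 0 is free -> assigned | voices=[79 - -]
Op 6: note_on(88): voice 1 is free -> assigned | voices=[79 88 -]
Op 7: note_on(61): voice 2 is free -> assigned | voices=[79 88 61]
Op 8: note_on(80): all voices busy, STEAL voice 0 (pitch 79, oldest) -> assign | voices=[80 88 61]
Op 9: note_on(60): all voices busy, STEAL voice 1 (pitch 88, oldest) -> assign | voices=[80 60 61]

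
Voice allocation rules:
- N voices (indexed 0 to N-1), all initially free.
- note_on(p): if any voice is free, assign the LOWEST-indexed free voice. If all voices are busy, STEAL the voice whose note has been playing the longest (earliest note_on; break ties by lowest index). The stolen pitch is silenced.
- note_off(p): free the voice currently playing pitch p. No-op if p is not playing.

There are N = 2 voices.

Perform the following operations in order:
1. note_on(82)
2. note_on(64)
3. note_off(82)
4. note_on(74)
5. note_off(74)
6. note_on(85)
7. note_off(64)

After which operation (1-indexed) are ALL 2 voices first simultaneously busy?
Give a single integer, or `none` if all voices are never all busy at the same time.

Op 1: note_on(82): voice 0 is free -> assigned | voices=[82 -]
Op 2: note_on(64): voice 1 is free -> assigned | voices=[82 64]
Op 3: note_off(82): free voice 0 | voices=[- 64]
Op 4: note_on(74): voice 0 is free -> assigned | voices=[74 64]
Op 5: note_off(74): free voice 0 | voices=[- 64]
Op 6: note_on(85): voice 0 is free -> assigned | voices=[85 64]
Op 7: note_off(64): free voice 1 | voices=[85 -]

Answer: 2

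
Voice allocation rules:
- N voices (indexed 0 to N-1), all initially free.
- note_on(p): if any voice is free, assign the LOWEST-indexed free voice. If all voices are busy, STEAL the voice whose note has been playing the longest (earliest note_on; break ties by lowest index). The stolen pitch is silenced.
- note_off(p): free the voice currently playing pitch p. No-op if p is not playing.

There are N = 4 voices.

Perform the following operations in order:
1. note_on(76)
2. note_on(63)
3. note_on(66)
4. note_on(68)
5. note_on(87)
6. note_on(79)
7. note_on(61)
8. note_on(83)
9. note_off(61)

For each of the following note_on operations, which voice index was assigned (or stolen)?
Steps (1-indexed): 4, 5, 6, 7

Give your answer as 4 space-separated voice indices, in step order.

Answer: 3 0 1 2

Derivation:
Op 1: note_on(76): voice 0 is free -> assigned | voices=[76 - - -]
Op 2: note_on(63): voice 1 is free -> assigned | voices=[76 63 - -]
Op 3: note_on(66): voice 2 is free -> assigned | voices=[76 63 66 -]
Op 4: note_on(68): voice 3 is free -> assigned | voices=[76 63 66 68]
Op 5: note_on(87): all voices busy, STEAL voice 0 (pitch 76, oldest) -> assign | voices=[87 63 66 68]
Op 6: note_on(79): all voices busy, STEAL voice 1 (pitch 63, oldest) -> assign | voices=[87 79 66 68]
Op 7: note_on(61): all voices busy, STEAL voice 2 (pitch 66, oldest) -> assign | voices=[87 79 61 68]
Op 8: note_on(83): all voices busy, STEAL voice 3 (pitch 68, oldest) -> assign | voices=[87 79 61 83]
Op 9: note_off(61): free voice 2 | voices=[87 79 - 83]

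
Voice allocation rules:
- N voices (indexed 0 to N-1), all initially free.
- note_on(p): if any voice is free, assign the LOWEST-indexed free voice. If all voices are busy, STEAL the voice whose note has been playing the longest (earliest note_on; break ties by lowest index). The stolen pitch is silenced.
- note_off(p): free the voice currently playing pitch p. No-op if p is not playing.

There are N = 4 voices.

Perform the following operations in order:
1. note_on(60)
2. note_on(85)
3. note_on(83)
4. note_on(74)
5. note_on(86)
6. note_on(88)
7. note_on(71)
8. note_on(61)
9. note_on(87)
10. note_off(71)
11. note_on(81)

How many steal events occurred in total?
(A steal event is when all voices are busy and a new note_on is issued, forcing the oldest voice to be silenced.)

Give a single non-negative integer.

Answer: 5

Derivation:
Op 1: note_on(60): voice 0 is free -> assigned | voices=[60 - - -]
Op 2: note_on(85): voice 1 is free -> assigned | voices=[60 85 - -]
Op 3: note_on(83): voice 2 is free -> assigned | voices=[60 85 83 -]
Op 4: note_on(74): voice 3 is free -> assigned | voices=[60 85 83 74]
Op 5: note_on(86): all voices busy, STEAL voice 0 (pitch 60, oldest) -> assign | voices=[86 85 83 74]
Op 6: note_on(88): all voices busy, STEAL voice 1 (pitch 85, oldest) -> assign | voices=[86 88 83 74]
Op 7: note_on(71): all voices busy, STEAL voice 2 (pitch 83, oldest) -> assign | voices=[86 88 71 74]
Op 8: note_on(61): all voices busy, STEAL voice 3 (pitch 74, oldest) -> assign | voices=[86 88 71 61]
Op 9: note_on(87): all voices busy, STEAL voice 0 (pitch 86, oldest) -> assign | voices=[87 88 71 61]
Op 10: note_off(71): free voice 2 | voices=[87 88 - 61]
Op 11: note_on(81): voice 2 is free -> assigned | voices=[87 88 81 61]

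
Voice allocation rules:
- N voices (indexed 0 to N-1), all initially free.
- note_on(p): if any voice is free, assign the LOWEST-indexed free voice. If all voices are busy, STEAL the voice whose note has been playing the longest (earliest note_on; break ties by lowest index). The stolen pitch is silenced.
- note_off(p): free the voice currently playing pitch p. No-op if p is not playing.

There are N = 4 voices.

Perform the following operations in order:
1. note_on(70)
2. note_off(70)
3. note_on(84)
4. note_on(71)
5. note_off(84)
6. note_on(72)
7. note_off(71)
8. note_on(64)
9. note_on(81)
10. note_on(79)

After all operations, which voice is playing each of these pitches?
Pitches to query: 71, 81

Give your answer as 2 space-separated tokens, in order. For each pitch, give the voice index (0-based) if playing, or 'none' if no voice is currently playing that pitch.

Answer: none 2

Derivation:
Op 1: note_on(70): voice 0 is free -> assigned | voices=[70 - - -]
Op 2: note_off(70): free voice 0 | voices=[- - - -]
Op 3: note_on(84): voice 0 is free -> assigned | voices=[84 - - -]
Op 4: note_on(71): voice 1 is free -> assigned | voices=[84 71 - -]
Op 5: note_off(84): free voice 0 | voices=[- 71 - -]
Op 6: note_on(72): voice 0 is free -> assigned | voices=[72 71 - -]
Op 7: note_off(71): free voice 1 | voices=[72 - - -]
Op 8: note_on(64): voice 1 is free -> assigned | voices=[72 64 - -]
Op 9: note_on(81): voice 2 is free -> assigned | voices=[72 64 81 -]
Op 10: note_on(79): voice 3 is free -> assigned | voices=[72 64 81 79]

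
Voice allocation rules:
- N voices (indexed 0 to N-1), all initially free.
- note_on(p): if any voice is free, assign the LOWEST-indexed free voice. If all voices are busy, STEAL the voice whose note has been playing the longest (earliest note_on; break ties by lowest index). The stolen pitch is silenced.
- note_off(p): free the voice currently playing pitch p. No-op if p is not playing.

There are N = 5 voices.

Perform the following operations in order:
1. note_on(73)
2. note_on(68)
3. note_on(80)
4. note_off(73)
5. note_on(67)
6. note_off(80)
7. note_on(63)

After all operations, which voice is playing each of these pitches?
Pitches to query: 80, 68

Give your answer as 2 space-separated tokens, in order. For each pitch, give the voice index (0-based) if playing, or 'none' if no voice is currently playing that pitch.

Answer: none 1

Derivation:
Op 1: note_on(73): voice 0 is free -> assigned | voices=[73 - - - -]
Op 2: note_on(68): voice 1 is free -> assigned | voices=[73 68 - - -]
Op 3: note_on(80): voice 2 is free -> assigned | voices=[73 68 80 - -]
Op 4: note_off(73): free voice 0 | voices=[- 68 80 - -]
Op 5: note_on(67): voice 0 is free -> assigned | voices=[67 68 80 - -]
Op 6: note_off(80): free voice 2 | voices=[67 68 - - -]
Op 7: note_on(63): voice 2 is free -> assigned | voices=[67 68 63 - -]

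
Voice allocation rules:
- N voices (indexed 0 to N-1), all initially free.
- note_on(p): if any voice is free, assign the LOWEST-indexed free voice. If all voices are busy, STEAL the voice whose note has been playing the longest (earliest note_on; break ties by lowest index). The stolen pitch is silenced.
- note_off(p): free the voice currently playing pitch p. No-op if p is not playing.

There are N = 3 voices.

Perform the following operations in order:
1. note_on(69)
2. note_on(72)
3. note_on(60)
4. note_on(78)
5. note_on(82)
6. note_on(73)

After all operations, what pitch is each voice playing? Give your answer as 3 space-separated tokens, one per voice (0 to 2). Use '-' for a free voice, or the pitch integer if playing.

Answer: 78 82 73

Derivation:
Op 1: note_on(69): voice 0 is free -> assigned | voices=[69 - -]
Op 2: note_on(72): voice 1 is free -> assigned | voices=[69 72 -]
Op 3: note_on(60): voice 2 is free -> assigned | voices=[69 72 60]
Op 4: note_on(78): all voices busy, STEAL voice 0 (pitch 69, oldest) -> assign | voices=[78 72 60]
Op 5: note_on(82): all voices busy, STEAL voice 1 (pitch 72, oldest) -> assign | voices=[78 82 60]
Op 6: note_on(73): all voices busy, STEAL voice 2 (pitch 60, oldest) -> assign | voices=[78 82 73]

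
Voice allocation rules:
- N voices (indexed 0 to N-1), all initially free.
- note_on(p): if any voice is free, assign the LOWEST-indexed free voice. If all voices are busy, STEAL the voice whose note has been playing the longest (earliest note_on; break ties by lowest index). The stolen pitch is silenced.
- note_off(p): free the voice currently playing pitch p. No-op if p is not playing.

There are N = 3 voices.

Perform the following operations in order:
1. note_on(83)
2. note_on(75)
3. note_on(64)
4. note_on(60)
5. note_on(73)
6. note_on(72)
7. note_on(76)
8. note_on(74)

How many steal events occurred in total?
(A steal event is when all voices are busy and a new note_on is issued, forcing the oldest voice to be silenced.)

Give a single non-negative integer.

Answer: 5

Derivation:
Op 1: note_on(83): voice 0 is free -> assigned | voices=[83 - -]
Op 2: note_on(75): voice 1 is free -> assigned | voices=[83 75 -]
Op 3: note_on(64): voice 2 is free -> assigned | voices=[83 75 64]
Op 4: note_on(60): all voices busy, STEAL voice 0 (pitch 83, oldest) -> assign | voices=[60 75 64]
Op 5: note_on(73): all voices busy, STEAL voice 1 (pitch 75, oldest) -> assign | voices=[60 73 64]
Op 6: note_on(72): all voices busy, STEAL voice 2 (pitch 64, oldest) -> assign | voices=[60 73 72]
Op 7: note_on(76): all voices busy, STEAL voice 0 (pitch 60, oldest) -> assign | voices=[76 73 72]
Op 8: note_on(74): all voices busy, STEAL voice 1 (pitch 73, oldest) -> assign | voices=[76 74 72]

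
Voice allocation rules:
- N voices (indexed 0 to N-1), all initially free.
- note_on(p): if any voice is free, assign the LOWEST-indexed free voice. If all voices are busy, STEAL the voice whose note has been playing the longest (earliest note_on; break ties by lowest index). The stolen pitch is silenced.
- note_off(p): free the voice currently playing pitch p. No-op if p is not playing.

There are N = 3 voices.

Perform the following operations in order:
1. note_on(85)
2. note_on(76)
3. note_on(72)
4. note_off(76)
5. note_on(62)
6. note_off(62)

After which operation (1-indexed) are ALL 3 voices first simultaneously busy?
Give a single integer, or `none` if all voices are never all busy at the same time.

Op 1: note_on(85): voice 0 is free -> assigned | voices=[85 - -]
Op 2: note_on(76): voice 1 is free -> assigned | voices=[85 76 -]
Op 3: note_on(72): voice 2 is free -> assigned | voices=[85 76 72]
Op 4: note_off(76): free voice 1 | voices=[85 - 72]
Op 5: note_on(62): voice 1 is free -> assigned | voices=[85 62 72]
Op 6: note_off(62): free voice 1 | voices=[85 - 72]

Answer: 3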